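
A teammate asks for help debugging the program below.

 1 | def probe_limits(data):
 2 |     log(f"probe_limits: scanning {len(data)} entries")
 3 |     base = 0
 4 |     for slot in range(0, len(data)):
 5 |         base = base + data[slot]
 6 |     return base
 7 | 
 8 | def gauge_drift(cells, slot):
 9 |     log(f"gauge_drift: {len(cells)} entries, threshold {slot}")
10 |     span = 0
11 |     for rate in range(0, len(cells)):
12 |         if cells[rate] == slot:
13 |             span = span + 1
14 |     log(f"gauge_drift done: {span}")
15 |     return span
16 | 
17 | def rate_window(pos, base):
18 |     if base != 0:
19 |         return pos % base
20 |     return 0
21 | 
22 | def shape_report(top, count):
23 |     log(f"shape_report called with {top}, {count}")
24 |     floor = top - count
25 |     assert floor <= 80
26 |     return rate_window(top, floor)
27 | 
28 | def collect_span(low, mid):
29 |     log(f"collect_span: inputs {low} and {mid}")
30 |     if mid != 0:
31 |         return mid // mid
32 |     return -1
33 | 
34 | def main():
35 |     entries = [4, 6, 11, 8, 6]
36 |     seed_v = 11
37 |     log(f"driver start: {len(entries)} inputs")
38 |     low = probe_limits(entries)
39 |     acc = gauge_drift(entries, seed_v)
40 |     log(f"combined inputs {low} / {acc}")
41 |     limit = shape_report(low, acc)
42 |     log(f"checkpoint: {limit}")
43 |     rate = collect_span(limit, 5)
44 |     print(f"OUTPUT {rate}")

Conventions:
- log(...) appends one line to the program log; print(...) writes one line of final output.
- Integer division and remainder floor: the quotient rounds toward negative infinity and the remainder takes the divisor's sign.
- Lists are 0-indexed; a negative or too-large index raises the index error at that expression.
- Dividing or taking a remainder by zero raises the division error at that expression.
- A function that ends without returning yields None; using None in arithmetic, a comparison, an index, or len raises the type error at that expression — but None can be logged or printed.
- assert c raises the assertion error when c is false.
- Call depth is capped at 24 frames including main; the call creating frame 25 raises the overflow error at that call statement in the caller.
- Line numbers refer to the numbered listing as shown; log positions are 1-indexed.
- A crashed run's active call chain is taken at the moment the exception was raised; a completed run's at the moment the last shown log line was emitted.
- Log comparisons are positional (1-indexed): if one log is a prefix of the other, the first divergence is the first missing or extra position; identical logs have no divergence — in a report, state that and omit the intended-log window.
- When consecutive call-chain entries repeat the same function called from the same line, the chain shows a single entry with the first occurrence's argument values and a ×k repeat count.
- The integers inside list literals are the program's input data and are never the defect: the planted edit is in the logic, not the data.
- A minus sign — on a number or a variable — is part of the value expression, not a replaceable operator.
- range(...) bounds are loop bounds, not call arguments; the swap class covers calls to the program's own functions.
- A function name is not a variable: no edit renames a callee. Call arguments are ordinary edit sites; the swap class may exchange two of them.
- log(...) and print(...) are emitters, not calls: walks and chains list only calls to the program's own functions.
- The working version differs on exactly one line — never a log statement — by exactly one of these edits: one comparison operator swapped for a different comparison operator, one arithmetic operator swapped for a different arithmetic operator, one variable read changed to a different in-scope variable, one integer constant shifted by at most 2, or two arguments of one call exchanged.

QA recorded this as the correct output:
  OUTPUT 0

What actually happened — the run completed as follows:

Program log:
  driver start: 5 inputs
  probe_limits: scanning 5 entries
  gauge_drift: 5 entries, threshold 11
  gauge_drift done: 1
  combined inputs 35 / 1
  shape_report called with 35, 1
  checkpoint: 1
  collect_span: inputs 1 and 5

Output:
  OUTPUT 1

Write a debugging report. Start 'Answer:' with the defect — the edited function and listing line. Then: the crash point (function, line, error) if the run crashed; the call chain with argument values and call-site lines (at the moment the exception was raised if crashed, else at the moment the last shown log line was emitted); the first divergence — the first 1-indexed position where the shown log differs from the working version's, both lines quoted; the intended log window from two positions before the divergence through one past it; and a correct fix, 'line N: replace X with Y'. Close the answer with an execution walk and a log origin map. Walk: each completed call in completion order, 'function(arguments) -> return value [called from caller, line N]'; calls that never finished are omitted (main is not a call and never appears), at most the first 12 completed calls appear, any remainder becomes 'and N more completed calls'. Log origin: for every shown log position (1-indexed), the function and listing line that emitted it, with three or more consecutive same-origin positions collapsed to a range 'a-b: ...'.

Answer: the defect is in collect_span at line 31.
Key observation: The two runs log identically and part ways only at the printed values.
Call chain: main -> collect_span(1, 5) (called at line 43).
First divergence: none; the two logs match at every position.
Execution walk:
  probe_limits([4, 6, 11, 8, 6]) -> 35  [called from main, line 38]
  gauge_drift([4, 6, 11, 8, 6], 11) -> 1  [called from main, line 39]
  rate_window(35, 34) -> 1  [called from shape_report, line 26]
  shape_report(35, 1) -> 1  [called from main, line 41]
  collect_span(1, 5) -> 1  [called from main, line 43]
Origin of each log line:
  1: logged in main at line 37
  2: logged in probe_limits at line 2
  3: logged in gauge_drift at line 9
  4: logged in gauge_drift at line 14
  5: logged in main at line 40
  6: logged in shape_report at line 23
  7: logged in main at line 42
  8: logged in collect_span at line 29
A correct fix: line 31: replace `mid // mid` with `low // mid`.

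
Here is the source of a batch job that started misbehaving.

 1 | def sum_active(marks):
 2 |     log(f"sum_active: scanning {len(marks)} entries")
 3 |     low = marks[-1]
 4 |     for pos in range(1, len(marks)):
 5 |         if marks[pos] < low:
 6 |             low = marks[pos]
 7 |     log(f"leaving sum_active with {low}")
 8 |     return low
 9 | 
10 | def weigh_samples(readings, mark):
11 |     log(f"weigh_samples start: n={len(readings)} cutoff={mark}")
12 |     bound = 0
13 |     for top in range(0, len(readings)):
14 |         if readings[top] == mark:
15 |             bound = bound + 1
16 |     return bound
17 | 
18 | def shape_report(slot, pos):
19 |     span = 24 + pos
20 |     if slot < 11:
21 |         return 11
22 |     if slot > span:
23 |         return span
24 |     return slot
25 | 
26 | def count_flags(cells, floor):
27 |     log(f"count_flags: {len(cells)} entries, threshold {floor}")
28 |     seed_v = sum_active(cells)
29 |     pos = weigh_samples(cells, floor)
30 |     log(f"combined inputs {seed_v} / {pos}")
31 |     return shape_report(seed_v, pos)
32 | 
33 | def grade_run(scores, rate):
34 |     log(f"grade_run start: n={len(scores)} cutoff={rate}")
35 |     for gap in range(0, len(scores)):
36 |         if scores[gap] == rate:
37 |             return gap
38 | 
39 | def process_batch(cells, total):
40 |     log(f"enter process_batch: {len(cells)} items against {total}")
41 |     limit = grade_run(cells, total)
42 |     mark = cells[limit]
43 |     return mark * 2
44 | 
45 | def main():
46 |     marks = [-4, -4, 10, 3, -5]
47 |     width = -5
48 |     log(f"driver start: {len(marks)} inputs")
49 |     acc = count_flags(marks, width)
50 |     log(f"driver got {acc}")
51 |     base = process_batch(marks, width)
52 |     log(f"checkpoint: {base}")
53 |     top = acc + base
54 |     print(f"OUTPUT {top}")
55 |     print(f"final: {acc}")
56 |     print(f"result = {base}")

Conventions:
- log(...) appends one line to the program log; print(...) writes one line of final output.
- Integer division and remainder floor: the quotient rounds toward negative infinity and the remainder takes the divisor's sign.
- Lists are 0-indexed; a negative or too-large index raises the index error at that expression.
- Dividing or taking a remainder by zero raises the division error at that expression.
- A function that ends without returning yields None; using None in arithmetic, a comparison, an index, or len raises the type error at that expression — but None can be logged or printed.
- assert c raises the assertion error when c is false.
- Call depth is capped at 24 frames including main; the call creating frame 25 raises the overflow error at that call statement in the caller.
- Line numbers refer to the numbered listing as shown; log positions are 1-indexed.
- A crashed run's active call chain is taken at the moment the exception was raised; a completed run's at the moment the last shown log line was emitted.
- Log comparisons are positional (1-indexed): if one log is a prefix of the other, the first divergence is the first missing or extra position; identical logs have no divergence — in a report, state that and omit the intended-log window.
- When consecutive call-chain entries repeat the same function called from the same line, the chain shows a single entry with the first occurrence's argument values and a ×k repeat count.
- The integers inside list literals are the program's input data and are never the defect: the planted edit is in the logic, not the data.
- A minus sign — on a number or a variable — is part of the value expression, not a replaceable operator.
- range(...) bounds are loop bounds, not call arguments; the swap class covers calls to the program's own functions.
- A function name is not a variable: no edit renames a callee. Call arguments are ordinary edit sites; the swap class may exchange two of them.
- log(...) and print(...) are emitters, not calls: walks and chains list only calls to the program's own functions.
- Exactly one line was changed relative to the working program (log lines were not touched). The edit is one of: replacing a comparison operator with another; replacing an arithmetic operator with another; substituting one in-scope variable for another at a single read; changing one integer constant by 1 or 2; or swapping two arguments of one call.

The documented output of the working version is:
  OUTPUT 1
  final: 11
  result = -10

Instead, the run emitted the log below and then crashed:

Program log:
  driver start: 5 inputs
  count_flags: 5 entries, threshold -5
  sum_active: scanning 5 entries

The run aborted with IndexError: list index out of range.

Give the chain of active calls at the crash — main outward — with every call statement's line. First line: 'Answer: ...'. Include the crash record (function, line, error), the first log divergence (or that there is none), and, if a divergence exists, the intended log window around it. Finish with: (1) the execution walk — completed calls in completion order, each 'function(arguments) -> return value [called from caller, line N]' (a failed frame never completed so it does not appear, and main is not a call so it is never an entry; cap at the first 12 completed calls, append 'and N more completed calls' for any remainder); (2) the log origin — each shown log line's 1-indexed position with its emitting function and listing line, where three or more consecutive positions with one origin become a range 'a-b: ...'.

Answer: main -> count_flags (called at line 49) -> sum_active (called at line 28).
The tell: Only 3 log lines were emitted before the run died; the intended continuation was 'leaving sum_active with -5'.
Crash: sum_active, line 3, IndexError.
First divergence: position 4; the shown log stops at 3 lines while the working version next logs 'leaving sum_active with -5'.
Intended log window:
  2: count_flags: 5 entries, threshold -5
  3: sum_active: scanning 5 entries
  4: leaving sum_active with -5
  5: weigh_samples start: n=5 cutoff=-5
Execution walk:
  (no call completed)
Log line origins:
  1: from main, line 48
  2: from count_flags, line 27
  3: from sum_active, line 2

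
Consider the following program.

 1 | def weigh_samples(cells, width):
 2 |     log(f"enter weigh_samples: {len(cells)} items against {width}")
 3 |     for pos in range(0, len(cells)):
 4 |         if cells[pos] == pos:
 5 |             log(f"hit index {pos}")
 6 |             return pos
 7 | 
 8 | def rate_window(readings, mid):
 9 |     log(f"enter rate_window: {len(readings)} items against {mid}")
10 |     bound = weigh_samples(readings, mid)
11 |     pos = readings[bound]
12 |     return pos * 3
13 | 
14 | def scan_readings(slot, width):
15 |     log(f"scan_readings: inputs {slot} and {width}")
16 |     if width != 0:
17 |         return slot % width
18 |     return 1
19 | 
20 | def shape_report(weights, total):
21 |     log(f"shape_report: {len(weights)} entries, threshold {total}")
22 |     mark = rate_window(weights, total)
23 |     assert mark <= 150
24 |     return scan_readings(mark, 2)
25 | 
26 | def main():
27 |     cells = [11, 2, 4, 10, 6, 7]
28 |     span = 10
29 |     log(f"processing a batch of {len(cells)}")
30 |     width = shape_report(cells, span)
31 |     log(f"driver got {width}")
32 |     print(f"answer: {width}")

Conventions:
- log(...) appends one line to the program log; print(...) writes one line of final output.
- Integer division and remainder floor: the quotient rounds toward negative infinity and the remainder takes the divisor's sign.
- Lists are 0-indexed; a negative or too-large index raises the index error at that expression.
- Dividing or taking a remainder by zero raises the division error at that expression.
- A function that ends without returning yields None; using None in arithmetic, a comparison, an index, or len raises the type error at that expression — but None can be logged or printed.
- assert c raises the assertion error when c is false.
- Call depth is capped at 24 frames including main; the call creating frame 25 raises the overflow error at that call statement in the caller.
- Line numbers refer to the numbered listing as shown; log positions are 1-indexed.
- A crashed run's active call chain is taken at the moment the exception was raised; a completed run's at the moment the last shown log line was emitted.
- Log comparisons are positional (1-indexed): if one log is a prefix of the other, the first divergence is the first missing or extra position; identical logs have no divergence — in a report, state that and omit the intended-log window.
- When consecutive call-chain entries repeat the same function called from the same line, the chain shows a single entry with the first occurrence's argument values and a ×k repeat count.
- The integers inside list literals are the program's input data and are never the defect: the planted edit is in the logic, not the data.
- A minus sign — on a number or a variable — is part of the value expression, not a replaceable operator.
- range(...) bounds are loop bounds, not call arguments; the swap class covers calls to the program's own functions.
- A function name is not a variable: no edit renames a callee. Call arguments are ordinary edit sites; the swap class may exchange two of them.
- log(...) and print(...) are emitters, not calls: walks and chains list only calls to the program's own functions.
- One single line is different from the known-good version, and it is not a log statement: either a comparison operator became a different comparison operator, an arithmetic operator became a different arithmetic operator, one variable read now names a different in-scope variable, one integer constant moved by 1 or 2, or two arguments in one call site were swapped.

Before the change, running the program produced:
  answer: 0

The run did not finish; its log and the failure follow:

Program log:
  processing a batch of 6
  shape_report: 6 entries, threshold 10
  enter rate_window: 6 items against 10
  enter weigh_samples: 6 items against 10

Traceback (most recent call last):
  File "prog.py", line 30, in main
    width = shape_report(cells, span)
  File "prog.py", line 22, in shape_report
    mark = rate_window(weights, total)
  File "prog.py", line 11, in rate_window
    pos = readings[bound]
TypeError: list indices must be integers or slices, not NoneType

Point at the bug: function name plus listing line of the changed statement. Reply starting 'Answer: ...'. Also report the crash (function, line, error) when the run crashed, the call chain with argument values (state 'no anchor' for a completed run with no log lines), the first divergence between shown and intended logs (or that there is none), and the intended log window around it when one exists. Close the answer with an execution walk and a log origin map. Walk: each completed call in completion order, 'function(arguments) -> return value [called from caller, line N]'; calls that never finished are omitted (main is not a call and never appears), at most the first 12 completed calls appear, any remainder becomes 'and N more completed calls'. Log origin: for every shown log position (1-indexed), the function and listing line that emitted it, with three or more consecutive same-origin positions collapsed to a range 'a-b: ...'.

Answer: the defect is in weigh_samples at line 4.
Key observation: Only 4 log lines were emitted before the run died; the intended continuation was 'hit index 3'.
Crash: rate_window, line 11, TypeError.
Call chain: main -> shape_report([11, 2, 4, 10, 6, 7], 10) (called at line 30) -> rate_window([11, 2, 4, 10, 6, 7], 10) (called at line 22).
First divergence: position 5; the shown log stops at 4 lines while the working version next logs 'hit index 3'.
Intended log window:
  3: enter rate_window: 6 items against 10
  4: enter weigh_samples: 6 items against 10
  5: hit index 3
  6: scan_readings: inputs 30 and 2
Execution walk:
  weigh_samples([11, 2, 4, 10, 6, 7], 10) -> None  [called from rate_window, line 10]
Log origin:
  1 — main, line 29
  2 — shape_report, line 21
  3 — rate_window, line 9
  4 — weigh_samples, line 2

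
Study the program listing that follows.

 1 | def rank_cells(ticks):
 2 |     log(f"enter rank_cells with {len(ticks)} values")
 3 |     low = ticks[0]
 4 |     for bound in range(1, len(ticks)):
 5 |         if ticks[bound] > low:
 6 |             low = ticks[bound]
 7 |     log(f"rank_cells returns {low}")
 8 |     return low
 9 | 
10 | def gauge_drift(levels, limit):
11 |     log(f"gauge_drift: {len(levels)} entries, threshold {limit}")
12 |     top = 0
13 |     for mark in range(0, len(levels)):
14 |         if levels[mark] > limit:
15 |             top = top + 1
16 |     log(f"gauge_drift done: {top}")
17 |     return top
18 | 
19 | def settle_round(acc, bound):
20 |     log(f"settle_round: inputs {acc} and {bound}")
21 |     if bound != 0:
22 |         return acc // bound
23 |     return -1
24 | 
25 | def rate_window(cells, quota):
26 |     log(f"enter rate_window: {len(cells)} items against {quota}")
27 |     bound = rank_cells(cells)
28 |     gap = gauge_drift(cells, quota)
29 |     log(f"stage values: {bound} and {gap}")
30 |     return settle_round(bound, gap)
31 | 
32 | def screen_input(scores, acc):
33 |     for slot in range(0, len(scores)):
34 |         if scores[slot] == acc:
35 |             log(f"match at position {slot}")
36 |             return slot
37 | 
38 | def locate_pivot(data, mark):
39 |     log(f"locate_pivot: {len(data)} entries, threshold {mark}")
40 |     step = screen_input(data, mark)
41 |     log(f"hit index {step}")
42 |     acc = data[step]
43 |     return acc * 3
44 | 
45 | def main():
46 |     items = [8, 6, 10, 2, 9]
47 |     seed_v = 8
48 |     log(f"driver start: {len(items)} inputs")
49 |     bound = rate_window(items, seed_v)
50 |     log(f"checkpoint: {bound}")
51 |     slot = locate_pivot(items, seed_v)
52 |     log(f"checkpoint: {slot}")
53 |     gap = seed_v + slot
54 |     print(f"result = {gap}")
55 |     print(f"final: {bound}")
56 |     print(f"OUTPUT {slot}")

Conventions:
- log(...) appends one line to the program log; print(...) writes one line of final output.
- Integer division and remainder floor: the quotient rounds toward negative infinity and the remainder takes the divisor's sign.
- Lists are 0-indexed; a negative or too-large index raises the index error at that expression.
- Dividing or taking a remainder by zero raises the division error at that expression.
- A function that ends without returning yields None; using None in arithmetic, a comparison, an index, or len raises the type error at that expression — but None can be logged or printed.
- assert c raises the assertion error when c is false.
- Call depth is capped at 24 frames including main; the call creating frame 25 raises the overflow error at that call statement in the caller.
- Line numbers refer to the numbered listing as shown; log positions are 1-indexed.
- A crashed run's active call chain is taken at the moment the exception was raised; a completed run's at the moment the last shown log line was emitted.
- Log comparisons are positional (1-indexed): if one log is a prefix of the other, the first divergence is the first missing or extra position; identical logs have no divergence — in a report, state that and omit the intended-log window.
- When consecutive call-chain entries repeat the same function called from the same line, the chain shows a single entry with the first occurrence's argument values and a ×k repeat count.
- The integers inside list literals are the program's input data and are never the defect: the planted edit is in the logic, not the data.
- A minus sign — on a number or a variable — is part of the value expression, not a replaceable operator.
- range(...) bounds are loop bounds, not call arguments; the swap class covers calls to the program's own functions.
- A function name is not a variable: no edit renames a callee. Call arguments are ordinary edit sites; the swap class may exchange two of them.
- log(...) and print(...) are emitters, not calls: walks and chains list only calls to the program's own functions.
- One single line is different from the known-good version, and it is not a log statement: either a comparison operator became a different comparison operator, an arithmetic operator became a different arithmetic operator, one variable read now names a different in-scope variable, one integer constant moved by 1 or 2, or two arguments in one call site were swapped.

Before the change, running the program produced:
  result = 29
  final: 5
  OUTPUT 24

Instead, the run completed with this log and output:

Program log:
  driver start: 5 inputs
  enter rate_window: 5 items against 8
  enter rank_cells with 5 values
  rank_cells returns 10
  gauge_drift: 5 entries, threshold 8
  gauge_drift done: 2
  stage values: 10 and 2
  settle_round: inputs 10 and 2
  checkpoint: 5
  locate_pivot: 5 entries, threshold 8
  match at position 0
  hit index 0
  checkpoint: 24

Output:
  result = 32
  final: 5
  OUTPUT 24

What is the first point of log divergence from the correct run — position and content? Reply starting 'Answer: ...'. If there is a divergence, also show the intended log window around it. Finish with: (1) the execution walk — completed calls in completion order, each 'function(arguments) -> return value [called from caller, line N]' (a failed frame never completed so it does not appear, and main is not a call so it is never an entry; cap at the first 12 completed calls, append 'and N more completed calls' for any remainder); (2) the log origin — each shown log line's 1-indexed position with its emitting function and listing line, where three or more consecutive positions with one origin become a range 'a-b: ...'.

Answer: none; the two logs match at every position.
Execution walk:
  rank_cells([8, 6, 10, 2, 9]) -> 10  [called from rate_window, line 27]
  gauge_drift([8, 6, 10, 2, 9], 8) -> 2  [called from rate_window, line 28]
  settle_round(10, 2) -> 5  [called from rate_window, line 30]
  rate_window([8, 6, 10, 2, 9], 8) -> 5  [called from main, line 49]
  screen_input([8, 6, 10, 2, 9], 8) -> 0  [called from locate_pivot, line 40]
  locate_pivot([8, 6, 10, 2, 9], 8) -> 24  [called from main, line 51]
Origin of each log line:
  1 — main, line 48
  2 — rate_window, line 26
  3 — rank_cells, line 2
  4 — rank_cells, line 7
  5 — gauge_drift, line 11
  6 — gauge_drift, line 16
  7 — rate_window, line 29
  8 — settle_round, line 20
  9 — main, line 50
  10 — locate_pivot, line 39
  11 — screen_input, line 35
  12 — locate_pivot, line 41
  13 — main, line 52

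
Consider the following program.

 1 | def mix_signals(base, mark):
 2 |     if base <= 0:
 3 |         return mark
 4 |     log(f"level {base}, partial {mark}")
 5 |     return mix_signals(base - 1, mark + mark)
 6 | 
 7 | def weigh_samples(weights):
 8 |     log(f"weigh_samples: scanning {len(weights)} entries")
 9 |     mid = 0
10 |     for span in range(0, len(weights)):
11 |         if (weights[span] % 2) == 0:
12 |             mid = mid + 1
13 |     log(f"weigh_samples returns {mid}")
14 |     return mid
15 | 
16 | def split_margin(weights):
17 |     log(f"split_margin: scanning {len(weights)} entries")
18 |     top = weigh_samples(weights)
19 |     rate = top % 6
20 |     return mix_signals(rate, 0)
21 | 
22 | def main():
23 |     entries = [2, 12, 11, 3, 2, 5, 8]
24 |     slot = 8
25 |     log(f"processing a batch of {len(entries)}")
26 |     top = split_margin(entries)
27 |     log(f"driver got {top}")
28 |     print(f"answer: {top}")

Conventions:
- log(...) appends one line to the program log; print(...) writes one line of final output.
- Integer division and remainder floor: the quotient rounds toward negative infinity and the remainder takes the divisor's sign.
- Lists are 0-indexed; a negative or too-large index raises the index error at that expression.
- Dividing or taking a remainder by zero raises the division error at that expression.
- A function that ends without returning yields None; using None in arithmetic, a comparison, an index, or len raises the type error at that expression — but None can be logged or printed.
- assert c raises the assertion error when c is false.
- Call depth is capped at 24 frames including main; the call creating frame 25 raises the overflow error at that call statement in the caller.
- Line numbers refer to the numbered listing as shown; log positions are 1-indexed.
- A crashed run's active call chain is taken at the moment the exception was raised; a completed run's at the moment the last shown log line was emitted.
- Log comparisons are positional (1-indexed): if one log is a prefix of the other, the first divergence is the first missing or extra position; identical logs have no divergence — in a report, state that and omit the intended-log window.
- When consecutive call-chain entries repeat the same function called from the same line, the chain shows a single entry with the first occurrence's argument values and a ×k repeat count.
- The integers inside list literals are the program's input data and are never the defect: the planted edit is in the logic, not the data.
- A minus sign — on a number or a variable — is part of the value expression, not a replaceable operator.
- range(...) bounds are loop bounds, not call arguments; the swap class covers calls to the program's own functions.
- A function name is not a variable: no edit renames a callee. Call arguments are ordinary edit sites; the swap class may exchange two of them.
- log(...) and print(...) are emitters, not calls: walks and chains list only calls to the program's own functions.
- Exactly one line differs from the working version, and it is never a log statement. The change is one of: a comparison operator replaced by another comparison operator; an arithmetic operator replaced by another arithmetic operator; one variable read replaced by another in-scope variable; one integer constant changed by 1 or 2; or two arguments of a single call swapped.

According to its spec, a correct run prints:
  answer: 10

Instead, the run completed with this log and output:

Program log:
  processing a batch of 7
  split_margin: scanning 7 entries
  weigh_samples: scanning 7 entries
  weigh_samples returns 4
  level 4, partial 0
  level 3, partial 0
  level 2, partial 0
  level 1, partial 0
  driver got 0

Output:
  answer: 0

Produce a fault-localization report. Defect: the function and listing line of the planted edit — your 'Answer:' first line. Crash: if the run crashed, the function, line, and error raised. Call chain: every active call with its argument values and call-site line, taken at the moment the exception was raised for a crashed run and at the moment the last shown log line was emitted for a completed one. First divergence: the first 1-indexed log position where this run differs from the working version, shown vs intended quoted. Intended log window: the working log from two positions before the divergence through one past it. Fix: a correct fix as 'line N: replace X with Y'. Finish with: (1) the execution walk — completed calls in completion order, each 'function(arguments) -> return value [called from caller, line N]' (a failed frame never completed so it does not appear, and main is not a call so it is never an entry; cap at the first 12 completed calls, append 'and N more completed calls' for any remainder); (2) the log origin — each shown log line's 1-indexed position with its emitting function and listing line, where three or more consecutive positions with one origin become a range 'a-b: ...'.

Answer: the defect is in mix_signals at line 5.
The tell: The earliest visible damage is log position 6 — 'level 3, partial 0' rather than the intended 'level 3, partial 4'.
Call chain: main.
First divergence: position 6; shown 'level 3, partial 0' vs intended 'level 3, partial 4'.
Intended log window:
  4: weigh_samples returns 4
  5: level 4, partial 0
  6: level 3, partial 4
  7: level 2, partial 7
Execution walk:
  weigh_samples([2, 12, 11, 3, 2, 5, 8]) -> 4  [called from split_margin, line 18]
  mix_signals(0, 0) -> 0  [called from mix_signals, line 5]
  mix_signals(1, 0) -> 0  [called from mix_signals, line 5]
  mix_signals(2, 0) -> 0  [called from mix_signals, line 5]
  mix_signals(3, 0) -> 0  [called from mix_signals, line 5]
  mix_signals(4, 0) -> 0  [called from split_margin, line 20]
  split_margin([2, 12, 11, 3, 2, 5, 8]) -> 0  [called from main, line 26]
Origin of each log line:
  1: logged in main at line 25
  2: logged in split_margin at line 17
  3: logged in weigh_samples at line 8
  4: logged in weigh_samples at line 13
  5-8: logged in mix_signals at line 4
  9: logged in main at line 27
A correct fix: line 5: replace `mark + mark` with `mark + base`.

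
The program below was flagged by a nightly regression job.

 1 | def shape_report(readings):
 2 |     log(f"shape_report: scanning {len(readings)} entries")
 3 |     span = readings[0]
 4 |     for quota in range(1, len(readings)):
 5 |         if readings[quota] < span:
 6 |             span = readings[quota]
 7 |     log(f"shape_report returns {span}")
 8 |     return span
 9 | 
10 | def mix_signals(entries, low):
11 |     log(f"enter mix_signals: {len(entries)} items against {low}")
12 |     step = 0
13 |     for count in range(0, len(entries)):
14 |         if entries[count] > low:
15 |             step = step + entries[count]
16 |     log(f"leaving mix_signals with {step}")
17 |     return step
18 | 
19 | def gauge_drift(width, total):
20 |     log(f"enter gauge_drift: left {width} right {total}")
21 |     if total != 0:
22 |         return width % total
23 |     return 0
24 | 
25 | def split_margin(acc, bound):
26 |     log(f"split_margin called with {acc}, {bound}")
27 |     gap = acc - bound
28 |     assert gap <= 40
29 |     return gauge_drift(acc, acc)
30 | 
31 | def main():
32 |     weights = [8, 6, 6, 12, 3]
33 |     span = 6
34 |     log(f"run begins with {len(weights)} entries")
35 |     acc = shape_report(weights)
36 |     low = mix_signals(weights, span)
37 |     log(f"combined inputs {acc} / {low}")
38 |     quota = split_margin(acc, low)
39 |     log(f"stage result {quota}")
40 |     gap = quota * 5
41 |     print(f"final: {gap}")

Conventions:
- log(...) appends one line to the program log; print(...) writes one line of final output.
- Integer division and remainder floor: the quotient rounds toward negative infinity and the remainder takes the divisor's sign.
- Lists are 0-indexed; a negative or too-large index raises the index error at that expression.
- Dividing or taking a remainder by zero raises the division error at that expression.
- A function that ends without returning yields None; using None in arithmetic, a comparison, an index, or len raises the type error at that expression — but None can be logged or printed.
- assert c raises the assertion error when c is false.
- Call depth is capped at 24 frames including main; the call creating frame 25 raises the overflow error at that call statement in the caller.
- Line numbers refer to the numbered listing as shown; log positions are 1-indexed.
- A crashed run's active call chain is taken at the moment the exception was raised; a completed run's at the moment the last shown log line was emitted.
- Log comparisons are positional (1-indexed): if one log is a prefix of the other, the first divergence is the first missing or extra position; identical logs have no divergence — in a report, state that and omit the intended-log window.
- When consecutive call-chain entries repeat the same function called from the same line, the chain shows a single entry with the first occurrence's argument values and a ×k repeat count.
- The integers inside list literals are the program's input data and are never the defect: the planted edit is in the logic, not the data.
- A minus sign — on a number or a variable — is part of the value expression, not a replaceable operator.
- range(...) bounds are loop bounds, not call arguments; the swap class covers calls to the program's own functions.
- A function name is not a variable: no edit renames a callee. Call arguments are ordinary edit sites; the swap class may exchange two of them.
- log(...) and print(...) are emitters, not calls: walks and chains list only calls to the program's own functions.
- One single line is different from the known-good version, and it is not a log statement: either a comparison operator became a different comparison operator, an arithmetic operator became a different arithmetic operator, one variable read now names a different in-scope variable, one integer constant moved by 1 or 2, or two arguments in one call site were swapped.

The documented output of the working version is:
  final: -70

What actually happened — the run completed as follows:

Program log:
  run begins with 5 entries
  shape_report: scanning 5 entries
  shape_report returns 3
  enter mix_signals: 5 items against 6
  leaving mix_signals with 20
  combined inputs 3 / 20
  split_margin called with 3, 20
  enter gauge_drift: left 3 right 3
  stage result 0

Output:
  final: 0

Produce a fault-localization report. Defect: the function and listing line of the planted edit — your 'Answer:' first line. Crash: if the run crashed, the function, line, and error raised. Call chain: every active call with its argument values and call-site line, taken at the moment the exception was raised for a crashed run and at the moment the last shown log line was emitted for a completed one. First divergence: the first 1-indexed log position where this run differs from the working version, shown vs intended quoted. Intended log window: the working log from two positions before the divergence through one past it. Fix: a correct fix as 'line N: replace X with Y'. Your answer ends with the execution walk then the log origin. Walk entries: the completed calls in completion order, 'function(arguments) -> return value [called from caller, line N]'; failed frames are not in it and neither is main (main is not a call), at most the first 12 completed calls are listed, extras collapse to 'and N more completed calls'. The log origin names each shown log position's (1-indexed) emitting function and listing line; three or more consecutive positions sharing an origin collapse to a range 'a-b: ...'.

Answer: the defect is in split_margin at line 29.
Key fact: The log first diverges at position 8: the faulty run prints 'enter gauge_drift: left 3 right 3' where the working version prints 'enter gauge_drift: left 3 right -17'.
Call chain: main.
First divergence: position 8 — the shown line 'enter gauge_drift: left 3 right 3' should read 'enter gauge_drift: left 3 right -17'.
Intended log window:
  6: combined inputs 3 / 20
  7: split_margin called with 3, 20
  8: enter gauge_drift: left 3 right -17
  9: stage result -14
Execution walk:
  shape_report([8, 6, 6, 12, 3]) -> 3  [called from main, line 35]
  mix_signals([8, 6, 6, 12, 3], 6) -> 20  [called from main, line 36]
  gauge_drift(3, 3) -> 0  [called from split_margin, line 29]
  split_margin(3, 20) -> 0  [called from main, line 38]
Log origin:
  1: emitted by main (line 34)
  2: emitted by shape_report (line 2)
  3: emitted by shape_report (line 7)
  4: emitted by mix_signals (line 11)
  5: emitted by mix_signals (line 16)
  6: emitted by main (line 37)
  7: emitted by split_margin (line 26)
  8: emitted by gauge_drift (line 20)
  9: emitted by main (line 39)
A correct fix: line 29: replace `gauge_drift(acc, acc)` with `gauge_drift(acc, gap)`.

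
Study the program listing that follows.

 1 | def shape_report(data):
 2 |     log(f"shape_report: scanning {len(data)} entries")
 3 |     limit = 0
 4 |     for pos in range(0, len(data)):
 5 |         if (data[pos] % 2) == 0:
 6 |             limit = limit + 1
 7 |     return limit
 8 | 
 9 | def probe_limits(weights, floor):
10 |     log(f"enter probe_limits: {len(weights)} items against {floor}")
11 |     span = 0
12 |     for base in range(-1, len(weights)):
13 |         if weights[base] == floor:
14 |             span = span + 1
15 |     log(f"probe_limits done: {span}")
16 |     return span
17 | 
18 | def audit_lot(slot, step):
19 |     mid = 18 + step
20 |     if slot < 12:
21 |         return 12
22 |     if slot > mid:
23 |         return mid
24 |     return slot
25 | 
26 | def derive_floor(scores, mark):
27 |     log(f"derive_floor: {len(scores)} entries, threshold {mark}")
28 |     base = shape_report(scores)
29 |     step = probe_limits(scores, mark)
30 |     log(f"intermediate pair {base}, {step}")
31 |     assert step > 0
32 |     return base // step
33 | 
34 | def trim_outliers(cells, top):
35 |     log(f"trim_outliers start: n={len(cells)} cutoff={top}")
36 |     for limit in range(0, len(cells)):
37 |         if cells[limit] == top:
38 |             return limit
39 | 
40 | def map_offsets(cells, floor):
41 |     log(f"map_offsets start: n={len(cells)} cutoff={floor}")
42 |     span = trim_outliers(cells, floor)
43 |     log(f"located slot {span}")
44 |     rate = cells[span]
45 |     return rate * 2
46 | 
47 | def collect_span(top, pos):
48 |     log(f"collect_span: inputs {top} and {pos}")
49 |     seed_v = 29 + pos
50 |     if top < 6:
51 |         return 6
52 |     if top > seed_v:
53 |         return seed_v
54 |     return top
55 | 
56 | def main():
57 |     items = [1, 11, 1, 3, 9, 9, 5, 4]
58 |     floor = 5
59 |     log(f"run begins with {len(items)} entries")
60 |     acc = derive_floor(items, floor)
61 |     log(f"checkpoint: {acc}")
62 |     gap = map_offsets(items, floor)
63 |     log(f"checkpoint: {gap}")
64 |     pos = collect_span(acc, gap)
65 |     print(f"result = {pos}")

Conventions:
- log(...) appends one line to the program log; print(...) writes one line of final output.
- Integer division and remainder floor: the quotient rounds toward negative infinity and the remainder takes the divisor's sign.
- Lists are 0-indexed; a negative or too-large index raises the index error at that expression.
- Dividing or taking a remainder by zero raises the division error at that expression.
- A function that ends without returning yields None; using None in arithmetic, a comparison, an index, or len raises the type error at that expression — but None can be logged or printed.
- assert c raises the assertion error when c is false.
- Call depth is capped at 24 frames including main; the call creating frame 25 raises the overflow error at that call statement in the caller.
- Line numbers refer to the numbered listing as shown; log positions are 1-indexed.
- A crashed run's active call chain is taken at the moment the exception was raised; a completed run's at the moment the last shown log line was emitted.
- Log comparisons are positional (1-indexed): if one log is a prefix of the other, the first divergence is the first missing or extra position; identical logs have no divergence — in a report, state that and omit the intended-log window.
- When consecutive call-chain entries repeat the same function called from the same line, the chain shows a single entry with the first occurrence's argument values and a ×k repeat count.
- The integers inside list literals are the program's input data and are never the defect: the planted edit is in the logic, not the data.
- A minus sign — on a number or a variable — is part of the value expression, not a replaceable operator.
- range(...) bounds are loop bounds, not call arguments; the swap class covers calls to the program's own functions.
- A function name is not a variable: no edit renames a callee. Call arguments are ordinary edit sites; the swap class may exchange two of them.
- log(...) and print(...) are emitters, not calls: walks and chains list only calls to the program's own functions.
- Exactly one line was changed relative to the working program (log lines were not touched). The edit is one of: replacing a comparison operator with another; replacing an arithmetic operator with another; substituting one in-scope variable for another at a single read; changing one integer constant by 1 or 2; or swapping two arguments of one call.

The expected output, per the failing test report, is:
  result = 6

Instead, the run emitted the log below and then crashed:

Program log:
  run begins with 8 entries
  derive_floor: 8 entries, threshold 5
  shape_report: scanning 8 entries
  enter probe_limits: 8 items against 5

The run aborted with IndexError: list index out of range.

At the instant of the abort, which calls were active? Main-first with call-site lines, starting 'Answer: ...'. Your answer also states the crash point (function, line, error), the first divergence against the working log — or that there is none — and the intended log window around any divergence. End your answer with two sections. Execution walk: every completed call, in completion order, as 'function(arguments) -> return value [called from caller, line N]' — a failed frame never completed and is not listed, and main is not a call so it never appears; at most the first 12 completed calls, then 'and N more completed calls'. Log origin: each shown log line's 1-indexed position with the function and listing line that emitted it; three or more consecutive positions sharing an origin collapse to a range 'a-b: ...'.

Answer: main -> derive_floor (called at line 60) -> probe_limits (called at line 29).
The tell: The shown log is a 4-line prefix of the intended one, whose next entry is 'probe_limits done: 1'.
Crash: probe_limits, line 13, IndexError.
First divergence: position 5; the shown log stops at 4 lines while the working version next logs 'probe_limits done: 1'.
Intended log window:
  3: shape_report: scanning 8 entries
  4: enter probe_limits: 8 items against 5
  5: probe_limits done: 1
  6: intermediate pair 1, 1
Execution walk:
  shape_report([1, 11, 1, 3, 9, 9, 5, 4]) -> 1  [called from derive_floor, line 28]
Origin of each log line:
  1: logged in main at line 59
  2: logged in derive_floor at line 27
  3: logged in shape_report at line 2
  4: logged in probe_limits at line 10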